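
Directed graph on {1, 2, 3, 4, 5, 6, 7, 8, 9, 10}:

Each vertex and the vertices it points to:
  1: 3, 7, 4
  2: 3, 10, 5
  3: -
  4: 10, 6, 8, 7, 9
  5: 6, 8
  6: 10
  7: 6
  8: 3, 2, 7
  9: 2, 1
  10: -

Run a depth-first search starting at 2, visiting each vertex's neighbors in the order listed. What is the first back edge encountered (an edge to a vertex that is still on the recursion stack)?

DFS from 2 (visiting each vertex's neighbors in the order listed); mark gray on enter, black on exit:
2 gray
  3 gray
  3 black
  10 gray
  10 black
  5 gray
    6 gray
      6→10: 10 black — skip
    6 black
    8 gray
      8→3: 3 black — skip
      8→2: 2 is gray → back edge
First back edge: 8 → 2.

8->2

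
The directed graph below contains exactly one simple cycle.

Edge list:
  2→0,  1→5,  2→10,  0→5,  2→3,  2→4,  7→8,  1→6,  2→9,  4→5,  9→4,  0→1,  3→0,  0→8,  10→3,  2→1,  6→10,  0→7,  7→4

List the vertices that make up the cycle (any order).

DFS with gray/black marking from 0:
0 gray
  5 gray
  5 black
  8 gray
  8 black
  1 gray
    1→5: 5 black — skip
    6 gray
      10 gray
        3 gray
          3→0: 0 is gray → back edge
Back edge closes the cycle 0 → 1 → 6 → 10 → 3 → 0; its vertices are {0, 1, 3, 6, 10}.

0, 1, 3, 6, 10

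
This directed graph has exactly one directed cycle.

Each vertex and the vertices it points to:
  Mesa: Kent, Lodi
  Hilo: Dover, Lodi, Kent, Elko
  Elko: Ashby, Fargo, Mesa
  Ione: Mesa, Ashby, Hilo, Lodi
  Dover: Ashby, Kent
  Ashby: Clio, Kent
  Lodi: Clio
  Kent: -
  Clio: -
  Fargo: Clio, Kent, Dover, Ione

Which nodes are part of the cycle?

DFS with gray/black marking from Elko:
Elko gray
  Ashby gray
    Clio gray
    Clio black
    Kent gray
    Kent black
  Ashby black
  Fargo gray
    Fargo→Clio: Clio black — skip
    Fargo→Kent: Kent black — skip
    Dover gray
      Dover→Ashby: Ashby black — skip
      Dover→Kent: Kent black — skip
    Dover black
    Ione gray
      Mesa gray
        Mesa→Kent: Kent black — skip
        Lodi gray
          Lodi→Clio: Clio black — skip
        Lodi black
      Mesa black
      Ione→Ashby: Ashby black — skip
      Hilo gray
        Hilo→Dover: Dover black — skip
        Hilo→Lodi: Lodi black — skip
        Hilo→Kent: Kent black — skip
        Hilo→Elko: Elko is gray → back edge
Back edge closes the cycle Elko → Fargo → Ione → Hilo → Elko; its vertices are {Elko, Hilo, Ione, Fargo}.

Elko, Hilo, Ione, Fargo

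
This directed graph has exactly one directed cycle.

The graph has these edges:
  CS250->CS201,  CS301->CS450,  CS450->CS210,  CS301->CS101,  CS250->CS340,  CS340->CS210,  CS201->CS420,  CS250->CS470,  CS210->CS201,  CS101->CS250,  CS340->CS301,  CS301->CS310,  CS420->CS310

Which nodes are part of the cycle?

CS101, CS250, CS301, CS340

DFS with gray/black marking from CS250:
CS250 gray
  CS470 gray
  CS470 black
  CS201 gray
    CS420 gray
      CS310 gray
      CS310 black
    CS420 black
  CS201 black
  CS340 gray
    CS210 gray
      CS210→CS201: CS201 black — skip
    CS210 black
    CS301 gray
      CS450 gray
        CS450→CS210: CS210 black — skip
      CS450 black
      CS301→CS310: CS310 black — skip
      CS101 gray
        CS101→CS250: CS250 is gray → back edge
Back edge closes the cycle CS250 → CS340 → CS301 → CS101 → CS250; its vertices are {CS101, CS250, CS301, CS340}.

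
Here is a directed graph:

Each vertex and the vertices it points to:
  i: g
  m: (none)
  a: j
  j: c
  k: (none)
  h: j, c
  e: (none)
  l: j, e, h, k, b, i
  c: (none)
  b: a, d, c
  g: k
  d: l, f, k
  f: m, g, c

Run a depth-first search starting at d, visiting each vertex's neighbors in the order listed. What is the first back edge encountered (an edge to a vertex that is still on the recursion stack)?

b→d

DFS from d (visiting each vertex's neighbors in the order listed); mark gray on enter, black on exit:
d gray
  l gray
    j gray
      c gray
      c black
    j black
    e gray
    e black
    h gray
      h→j: j black — skip
      h→c: c black — skip
    h black
    k gray
    k black
    b gray
      a gray
        a→j: j black — skip
      a black
      b→d: d is gray → back edge
First back edge: b → d.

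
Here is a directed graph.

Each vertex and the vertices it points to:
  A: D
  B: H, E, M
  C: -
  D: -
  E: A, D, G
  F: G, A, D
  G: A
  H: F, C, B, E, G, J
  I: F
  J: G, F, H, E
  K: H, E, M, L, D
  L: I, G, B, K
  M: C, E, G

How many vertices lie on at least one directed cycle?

A vertex is on a directed cycle iff it belongs to a strongly connected component of size ≥ 2 (or has a self-loop).
The vertices on cycles are {B, H, J, K, L} — 5 in total.

5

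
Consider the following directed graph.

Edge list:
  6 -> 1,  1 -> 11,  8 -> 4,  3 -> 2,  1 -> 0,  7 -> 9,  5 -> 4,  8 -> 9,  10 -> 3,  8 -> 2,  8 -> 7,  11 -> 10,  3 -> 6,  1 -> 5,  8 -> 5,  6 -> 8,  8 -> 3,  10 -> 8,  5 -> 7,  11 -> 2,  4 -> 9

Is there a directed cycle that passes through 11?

Yes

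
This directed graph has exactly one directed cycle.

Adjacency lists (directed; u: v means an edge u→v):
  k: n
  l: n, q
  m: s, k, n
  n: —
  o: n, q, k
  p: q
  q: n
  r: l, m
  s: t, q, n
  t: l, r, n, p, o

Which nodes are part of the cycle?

m, r, s, t

DFS with gray/black marking from s:
s gray
  t gray
    l gray
      n gray
      n black
      q gray
        q→n: n black — skip
      q black
    l black
    r gray
      r→l: l black — skip
      m gray
        m→s: s is gray → back edge
Back edge closes the cycle s → t → r → m → s; its vertices are {m, r, s, t}.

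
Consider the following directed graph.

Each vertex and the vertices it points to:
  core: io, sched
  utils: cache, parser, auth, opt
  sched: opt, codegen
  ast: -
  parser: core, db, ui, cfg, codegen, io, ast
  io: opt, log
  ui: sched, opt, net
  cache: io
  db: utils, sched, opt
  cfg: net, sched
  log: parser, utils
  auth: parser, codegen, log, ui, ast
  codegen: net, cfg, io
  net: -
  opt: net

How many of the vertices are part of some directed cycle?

12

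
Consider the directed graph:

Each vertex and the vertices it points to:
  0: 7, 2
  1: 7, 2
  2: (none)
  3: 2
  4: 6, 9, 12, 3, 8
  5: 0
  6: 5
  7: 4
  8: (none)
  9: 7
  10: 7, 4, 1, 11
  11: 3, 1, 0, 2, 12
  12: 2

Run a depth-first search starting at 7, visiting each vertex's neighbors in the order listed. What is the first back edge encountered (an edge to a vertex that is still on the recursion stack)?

0→7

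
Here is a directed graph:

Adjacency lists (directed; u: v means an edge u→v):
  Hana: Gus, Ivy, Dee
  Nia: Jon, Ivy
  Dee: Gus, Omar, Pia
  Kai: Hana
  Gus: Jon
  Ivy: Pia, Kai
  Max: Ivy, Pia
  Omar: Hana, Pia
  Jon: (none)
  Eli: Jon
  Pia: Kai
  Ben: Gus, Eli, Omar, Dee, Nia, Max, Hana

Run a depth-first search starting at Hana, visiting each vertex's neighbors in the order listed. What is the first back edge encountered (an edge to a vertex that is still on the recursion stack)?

Kai→Hana

DFS from Hana (visiting each vertex's neighbors in the order listed); mark gray on enter, black on exit:
Hana gray
  Gus gray
    Jon gray
    Jon black
  Gus black
  Ivy gray
    Pia gray
      Kai gray
        Kai→Hana: Hana is gray → back edge
First back edge: Kai → Hana.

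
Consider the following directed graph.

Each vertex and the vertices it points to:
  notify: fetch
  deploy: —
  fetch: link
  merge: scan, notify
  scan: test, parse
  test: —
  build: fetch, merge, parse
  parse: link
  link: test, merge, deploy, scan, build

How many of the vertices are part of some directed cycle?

A vertex is on a directed cycle iff it belongs to a strongly connected component of size ≥ 2 (or has a self-loop).
The vertices on cycles are {link, scan, build, fetch, merge, parse, notify} — 7 in total.

7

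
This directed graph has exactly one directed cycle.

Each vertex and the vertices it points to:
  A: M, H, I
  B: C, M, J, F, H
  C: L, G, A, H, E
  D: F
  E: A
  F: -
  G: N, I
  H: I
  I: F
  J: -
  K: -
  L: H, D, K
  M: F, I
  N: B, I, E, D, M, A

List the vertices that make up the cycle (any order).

DFS with gray/black marking from C:
C gray
  L gray
    H gray
      I gray
        F gray
        F black
      I black
    H black
    D gray
      D→F: F black — skip
    D black
    K gray
    K black
  L black
  G gray
    N gray
      B gray
        B→C: C is gray → back edge
Back edge closes the cycle C → G → N → B → C; its vertices are {B, C, G, N}.

B, C, G, N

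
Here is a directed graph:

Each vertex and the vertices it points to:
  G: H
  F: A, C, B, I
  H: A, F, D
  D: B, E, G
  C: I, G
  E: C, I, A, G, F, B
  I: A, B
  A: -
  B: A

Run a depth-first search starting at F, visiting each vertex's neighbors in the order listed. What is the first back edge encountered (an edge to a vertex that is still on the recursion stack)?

H->F

DFS from F (visiting each vertex's neighbors in the order listed); mark gray on enter, black on exit:
F gray
  A gray
  A black
  C gray
    I gray
      I→A: A black — skip
      B gray
        B→A: A black — skip
      B black
    I black
    G gray
      H gray
        H→A: A black — skip
        H→F: F is gray → back edge
First back edge: H → F.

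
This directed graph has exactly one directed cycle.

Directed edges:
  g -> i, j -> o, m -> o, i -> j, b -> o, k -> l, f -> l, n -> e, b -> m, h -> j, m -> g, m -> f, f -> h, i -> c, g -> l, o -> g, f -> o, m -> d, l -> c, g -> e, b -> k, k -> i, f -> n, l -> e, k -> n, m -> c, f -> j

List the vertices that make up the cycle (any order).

g, i, j, o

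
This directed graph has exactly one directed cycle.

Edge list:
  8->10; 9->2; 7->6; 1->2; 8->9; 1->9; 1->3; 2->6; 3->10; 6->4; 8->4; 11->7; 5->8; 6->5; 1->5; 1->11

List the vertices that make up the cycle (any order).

DFS with gray/black marking from 5:
5 gray
  8 gray
    9 gray
      2 gray
        6 gray
          6→5: 5 is gray → back edge
Back edge closes the cycle 5 → 8 → 9 → 2 → 6 → 5; its vertices are {2, 5, 6, 8, 9}.

2, 5, 6, 8, 9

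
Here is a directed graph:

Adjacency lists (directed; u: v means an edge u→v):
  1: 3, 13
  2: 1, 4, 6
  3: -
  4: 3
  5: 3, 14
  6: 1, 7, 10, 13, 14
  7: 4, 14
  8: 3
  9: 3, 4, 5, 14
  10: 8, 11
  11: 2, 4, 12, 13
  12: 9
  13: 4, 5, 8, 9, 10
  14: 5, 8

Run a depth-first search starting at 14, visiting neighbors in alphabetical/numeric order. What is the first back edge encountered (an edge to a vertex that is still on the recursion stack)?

5→14

DFS from 14 (visiting neighbors in alphabetical/numeric order); mark gray on enter, black on exit:
14 gray
  5 gray
    3 gray
    3 black
    5→14: 14 is gray → back edge
First back edge: 5 → 14.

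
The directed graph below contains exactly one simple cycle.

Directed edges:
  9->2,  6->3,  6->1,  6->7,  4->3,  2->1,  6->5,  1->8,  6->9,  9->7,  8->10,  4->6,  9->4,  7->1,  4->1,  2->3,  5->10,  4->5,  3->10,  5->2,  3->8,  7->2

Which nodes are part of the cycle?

4, 6, 9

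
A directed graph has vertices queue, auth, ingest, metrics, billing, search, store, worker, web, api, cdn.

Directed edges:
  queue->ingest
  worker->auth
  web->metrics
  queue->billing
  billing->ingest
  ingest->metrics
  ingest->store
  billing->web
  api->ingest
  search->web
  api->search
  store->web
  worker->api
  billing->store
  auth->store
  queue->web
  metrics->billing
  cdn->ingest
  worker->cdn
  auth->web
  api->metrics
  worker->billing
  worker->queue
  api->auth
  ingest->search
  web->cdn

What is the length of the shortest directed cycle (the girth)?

3

For each vertex v, BFS finds the shortest path from v back to v.
The shortest such closed walk is billing → ingest → metrics → billing, length 3.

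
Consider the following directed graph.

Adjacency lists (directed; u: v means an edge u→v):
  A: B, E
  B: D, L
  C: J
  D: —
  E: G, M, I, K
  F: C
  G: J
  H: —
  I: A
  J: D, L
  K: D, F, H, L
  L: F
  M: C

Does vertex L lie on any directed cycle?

Yes

L is on a cycle iff L can reach itself via ≥1 edge.
L → F → C → J → L — yes.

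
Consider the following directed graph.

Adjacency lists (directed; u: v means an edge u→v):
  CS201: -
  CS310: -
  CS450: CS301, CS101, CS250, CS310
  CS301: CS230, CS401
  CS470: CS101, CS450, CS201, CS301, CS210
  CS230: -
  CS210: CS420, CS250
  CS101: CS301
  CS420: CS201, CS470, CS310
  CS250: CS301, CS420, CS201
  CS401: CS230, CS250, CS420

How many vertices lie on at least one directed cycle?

A vertex is on a directed cycle iff it belongs to a strongly connected component of size ≥ 2 (or has a self-loop).
The vertices on cycles are {CS101, CS210, CS250, CS301, CS401, CS420, CS450, CS470} — 8 in total.

8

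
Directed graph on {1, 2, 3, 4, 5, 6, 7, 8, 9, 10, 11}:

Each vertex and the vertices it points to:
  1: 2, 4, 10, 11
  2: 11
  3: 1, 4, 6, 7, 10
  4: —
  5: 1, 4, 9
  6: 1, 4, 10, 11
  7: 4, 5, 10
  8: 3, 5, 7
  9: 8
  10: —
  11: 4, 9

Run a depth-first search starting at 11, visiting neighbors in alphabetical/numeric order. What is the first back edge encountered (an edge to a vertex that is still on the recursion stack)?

DFS from 11 (visiting neighbors in alphabetical/numeric order); mark gray on enter, black on exit:
11 gray
  4 gray
  4 black
  9 gray
    8 gray
      3 gray
        1 gray
          2 gray
            2→11: 11 is gray → back edge
First back edge: 2 → 11.

2→11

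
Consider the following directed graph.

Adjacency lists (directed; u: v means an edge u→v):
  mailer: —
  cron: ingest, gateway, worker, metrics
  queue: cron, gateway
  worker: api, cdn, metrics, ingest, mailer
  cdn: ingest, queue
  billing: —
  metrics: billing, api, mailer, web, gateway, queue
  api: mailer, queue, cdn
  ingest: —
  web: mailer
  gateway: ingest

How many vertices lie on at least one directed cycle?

A vertex is on a directed cycle iff it belongs to a strongly connected component of size ≥ 2 (or has a self-loop).
The vertices on cycles are {api, cdn, cron, queue, worker, metrics} — 6 in total.

6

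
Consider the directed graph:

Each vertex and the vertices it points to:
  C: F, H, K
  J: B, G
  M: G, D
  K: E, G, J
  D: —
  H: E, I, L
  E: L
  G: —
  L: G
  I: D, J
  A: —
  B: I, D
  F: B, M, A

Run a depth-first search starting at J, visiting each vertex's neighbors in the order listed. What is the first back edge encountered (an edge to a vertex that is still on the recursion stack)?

DFS from J (visiting each vertex's neighbors in the order listed); mark gray on enter, black on exit:
J gray
  B gray
    I gray
      D gray
      D black
      I→J: J is gray → back edge
First back edge: I → J.

I→J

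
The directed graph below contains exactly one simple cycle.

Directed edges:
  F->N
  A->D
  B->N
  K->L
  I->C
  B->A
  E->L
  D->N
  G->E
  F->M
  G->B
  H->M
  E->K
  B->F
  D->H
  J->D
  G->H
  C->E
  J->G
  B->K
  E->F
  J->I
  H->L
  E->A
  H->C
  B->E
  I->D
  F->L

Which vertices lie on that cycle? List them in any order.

A, C, D, E, H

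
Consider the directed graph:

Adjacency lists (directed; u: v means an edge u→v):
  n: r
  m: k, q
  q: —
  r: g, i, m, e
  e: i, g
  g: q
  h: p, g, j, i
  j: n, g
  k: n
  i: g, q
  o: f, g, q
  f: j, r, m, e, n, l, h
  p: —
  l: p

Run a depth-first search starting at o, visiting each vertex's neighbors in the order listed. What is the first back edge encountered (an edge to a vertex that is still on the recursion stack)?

k→n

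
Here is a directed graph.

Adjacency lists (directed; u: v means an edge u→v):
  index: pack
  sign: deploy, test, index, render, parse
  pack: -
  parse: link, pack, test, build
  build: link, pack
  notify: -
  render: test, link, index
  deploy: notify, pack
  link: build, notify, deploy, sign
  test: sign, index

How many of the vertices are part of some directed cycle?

6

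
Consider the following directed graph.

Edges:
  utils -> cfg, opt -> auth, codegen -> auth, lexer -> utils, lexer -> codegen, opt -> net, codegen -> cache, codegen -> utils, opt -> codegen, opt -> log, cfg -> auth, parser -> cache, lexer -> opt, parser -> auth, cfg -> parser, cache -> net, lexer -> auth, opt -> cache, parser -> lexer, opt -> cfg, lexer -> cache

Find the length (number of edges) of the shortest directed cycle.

For each vertex v, BFS finds the shortest path from v back to v.
The shortest such closed walk is opt → cfg → parser → lexer → opt, length 4.

4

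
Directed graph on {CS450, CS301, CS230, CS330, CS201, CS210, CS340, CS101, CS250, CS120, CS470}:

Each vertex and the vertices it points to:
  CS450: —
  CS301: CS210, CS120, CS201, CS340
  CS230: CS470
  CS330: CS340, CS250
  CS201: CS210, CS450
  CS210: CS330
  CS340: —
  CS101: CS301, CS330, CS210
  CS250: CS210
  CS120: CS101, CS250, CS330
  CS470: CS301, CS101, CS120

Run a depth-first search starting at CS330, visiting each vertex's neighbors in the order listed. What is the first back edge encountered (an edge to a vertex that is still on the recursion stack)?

CS210->CS330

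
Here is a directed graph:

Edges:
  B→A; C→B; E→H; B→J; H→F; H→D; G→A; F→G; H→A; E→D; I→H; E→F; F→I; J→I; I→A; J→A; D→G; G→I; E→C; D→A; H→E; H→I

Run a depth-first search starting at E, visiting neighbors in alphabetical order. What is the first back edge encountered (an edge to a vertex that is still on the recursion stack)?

DFS from E (visiting neighbors in alphabetical order); mark gray on enter, black on exit:
E gray
  C gray
    B gray
      A gray
      A black
      J gray
        J→A: A black — skip
        I gray
          I→A: A black — skip
          H gray
            H→A: A black — skip
            D gray
              D→A: A black — skip
              G gray
                G→A: A black — skip
                G→I: I is gray → back edge
First back edge: G → I.

G->I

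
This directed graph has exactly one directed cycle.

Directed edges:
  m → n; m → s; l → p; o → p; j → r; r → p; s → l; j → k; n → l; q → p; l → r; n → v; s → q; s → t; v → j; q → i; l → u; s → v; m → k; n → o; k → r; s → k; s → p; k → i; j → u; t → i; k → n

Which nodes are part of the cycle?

j, k, n, v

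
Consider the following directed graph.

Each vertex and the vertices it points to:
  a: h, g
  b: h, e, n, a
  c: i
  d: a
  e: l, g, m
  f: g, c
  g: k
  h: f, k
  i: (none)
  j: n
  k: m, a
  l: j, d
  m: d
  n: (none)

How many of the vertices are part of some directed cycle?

7

A vertex is on a directed cycle iff it belongs to a strongly connected component of size ≥ 2 (or has a self-loop).
The vertices on cycles are {a, d, f, g, h, k, m} — 7 in total.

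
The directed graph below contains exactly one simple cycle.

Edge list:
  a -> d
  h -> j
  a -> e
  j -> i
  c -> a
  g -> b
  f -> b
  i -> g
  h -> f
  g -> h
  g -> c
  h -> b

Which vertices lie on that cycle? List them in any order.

g, h, i, j

DFS with gray/black marking from g:
g gray
  h gray
    j gray
      i gray
        i→g: g is gray → back edge
Back edge closes the cycle g → h → j → i → g; its vertices are {g, h, i, j}.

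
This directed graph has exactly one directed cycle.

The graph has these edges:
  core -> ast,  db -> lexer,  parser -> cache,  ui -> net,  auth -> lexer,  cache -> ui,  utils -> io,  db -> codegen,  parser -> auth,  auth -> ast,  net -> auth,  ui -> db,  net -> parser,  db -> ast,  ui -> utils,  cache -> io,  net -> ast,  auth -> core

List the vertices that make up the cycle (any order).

ui, net, cache, parser

DFS with gray/black marking from ui:
ui gray
  utils gray
    io gray
    io black
  utils black
  db gray
    lexer gray
    lexer black
    codegen gray
    codegen black
    ast gray
    ast black
  db black
  net gray
    auth gray
      auth→ast: ast black — skip
      core gray
        core→ast: ast black — skip
      core black
      auth→lexer: lexer black — skip
    auth black
    parser gray
      cache gray
        cache→ui: ui is gray → back edge
Back edge closes the cycle ui → net → parser → cache → ui; its vertices are {ui, net, cache, parser}.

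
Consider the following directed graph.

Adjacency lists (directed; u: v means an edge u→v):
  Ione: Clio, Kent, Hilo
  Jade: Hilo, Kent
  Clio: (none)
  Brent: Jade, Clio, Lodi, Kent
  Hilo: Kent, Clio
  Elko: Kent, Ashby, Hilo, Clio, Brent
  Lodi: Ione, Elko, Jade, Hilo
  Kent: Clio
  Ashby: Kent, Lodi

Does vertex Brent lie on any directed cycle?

Brent is on a cycle iff Brent can reach itself via ≥1 edge.
Brent → Lodi → Elko → Brent — yes.

Yes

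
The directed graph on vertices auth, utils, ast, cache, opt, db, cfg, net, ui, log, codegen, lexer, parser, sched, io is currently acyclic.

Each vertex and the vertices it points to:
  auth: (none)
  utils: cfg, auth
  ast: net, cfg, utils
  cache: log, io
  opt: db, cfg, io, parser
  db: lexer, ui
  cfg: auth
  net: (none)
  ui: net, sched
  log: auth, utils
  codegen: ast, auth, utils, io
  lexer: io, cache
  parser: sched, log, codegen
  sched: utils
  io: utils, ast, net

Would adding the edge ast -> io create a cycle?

Adding ast→io creates a cycle iff io can already reach ast.
Path from io: io → ast.
So io → … → ast → io is a cycle.

Yes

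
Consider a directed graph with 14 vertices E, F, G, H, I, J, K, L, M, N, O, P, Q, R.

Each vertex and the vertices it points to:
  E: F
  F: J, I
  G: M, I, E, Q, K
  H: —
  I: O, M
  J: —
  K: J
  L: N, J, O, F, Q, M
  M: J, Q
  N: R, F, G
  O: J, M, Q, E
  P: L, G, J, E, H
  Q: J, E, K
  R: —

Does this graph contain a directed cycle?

DFS with white/gray/black marking, starting from I:
I gray
  O gray
    J gray
    J black
    M gray
      M→J: J black — skip
      Q gray
        Q→J: J black — skip
        E gray
          F gray
            F→J: J black — skip
            F→I: I is gray → back edge
Back edge found, so a cycle exists: I → O → M → Q → E → F → I.

Yes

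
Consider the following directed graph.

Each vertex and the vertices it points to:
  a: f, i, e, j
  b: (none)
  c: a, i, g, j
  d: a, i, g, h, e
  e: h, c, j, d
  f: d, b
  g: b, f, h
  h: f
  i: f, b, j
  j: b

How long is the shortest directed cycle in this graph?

2

For each vertex v, BFS finds the shortest path from v back to v.
The shortest such closed walk is e → d → e, length 2.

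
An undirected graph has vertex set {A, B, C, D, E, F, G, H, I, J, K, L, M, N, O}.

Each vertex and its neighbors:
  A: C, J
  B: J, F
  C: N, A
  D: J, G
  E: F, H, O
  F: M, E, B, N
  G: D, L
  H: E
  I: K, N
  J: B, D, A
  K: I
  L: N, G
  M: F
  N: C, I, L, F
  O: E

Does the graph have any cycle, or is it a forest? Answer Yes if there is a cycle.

DFS, tracking each vertex's parent; an edge to a visited non-parent vertex closes a cycle.
Start from I:
visit I (parent –)
  visit K (parent I)
    K–I: parent, skip
  visit N (parent I)
    visit C (parent N)
      C–N: parent, skip
      visit A (parent C)
        A–C: parent, skip
        visit J (parent A)
          visit B (parent J)
            B–J: parent, skip
            visit F (parent B)
              visit M (parent F)
                M–F: parent, skip
              visit E (parent F)
                E–F: parent, skip
                visit H (parent E)
                  H–E: parent, skip
                visit O (parent E)
                  O–E: parent, skip
              F–B: parent, skip
              F–N: N visited and ≠ parent → cycle
Cycle: N – C – A – J – B – F – N.

Yes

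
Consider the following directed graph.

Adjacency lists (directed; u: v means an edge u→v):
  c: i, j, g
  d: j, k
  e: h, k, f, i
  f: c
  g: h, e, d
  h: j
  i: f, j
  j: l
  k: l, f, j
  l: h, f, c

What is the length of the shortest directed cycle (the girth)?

3

For each vertex v, BFS finds the shortest path from v back to v.
The shortest such closed walk is l → h → j → l, length 3.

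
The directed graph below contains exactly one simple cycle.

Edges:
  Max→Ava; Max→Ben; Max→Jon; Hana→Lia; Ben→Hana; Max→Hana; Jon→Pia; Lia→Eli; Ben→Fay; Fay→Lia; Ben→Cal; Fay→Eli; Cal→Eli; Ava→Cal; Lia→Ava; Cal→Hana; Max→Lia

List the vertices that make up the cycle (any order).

Ava, Cal, Lia, Hana

DFS with gray/black marking from Ava:
Ava gray
  Cal gray
    Hana gray
      Lia gray
        Lia→Ava: Ava is gray → back edge
Back edge closes the cycle Ava → Cal → Hana → Lia → Ava; its vertices are {Ava, Cal, Lia, Hana}.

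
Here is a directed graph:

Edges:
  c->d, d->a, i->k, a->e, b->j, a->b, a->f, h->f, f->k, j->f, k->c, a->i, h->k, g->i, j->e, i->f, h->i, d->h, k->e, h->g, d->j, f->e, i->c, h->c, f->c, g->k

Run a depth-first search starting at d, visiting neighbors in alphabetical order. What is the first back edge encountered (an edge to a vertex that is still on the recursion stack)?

c->d

DFS from d (visiting neighbors in alphabetical order); mark gray on enter, black on exit:
d gray
  a gray
    b gray
      j gray
        e gray
        e black
        f gray
          c gray
            c→d: d is gray → back edge
First back edge: c → d.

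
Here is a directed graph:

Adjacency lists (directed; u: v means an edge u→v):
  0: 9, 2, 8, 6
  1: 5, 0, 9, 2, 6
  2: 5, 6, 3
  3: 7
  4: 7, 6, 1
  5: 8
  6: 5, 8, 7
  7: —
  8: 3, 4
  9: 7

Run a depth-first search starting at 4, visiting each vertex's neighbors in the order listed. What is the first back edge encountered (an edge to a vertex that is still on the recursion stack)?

8→4

DFS from 4 (visiting each vertex's neighbors in the order listed); mark gray on enter, black on exit:
4 gray
  7 gray
  7 black
  6 gray
    5 gray
      8 gray
        3 gray
          3→7: 7 black — skip
        3 black
        8→4: 4 is gray → back edge
First back edge: 8 → 4.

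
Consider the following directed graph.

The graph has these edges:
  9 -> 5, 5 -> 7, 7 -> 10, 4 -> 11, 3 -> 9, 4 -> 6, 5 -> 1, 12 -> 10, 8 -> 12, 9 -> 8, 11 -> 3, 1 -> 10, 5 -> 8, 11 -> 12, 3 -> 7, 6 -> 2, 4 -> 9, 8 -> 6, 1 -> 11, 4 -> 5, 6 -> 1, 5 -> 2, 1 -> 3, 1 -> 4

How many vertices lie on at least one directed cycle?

A vertex is on a directed cycle iff it belongs to a strongly connected component of size ≥ 2 (or has a self-loop).
The vertices on cycles are {1, 3, 4, 5, 6, 8, 9, 11} — 8 in total.

8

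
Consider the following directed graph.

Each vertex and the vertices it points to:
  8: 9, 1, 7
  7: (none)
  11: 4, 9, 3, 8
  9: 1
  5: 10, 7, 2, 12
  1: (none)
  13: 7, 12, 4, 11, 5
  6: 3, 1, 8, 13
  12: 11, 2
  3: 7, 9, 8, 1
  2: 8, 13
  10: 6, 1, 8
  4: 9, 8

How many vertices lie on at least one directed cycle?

6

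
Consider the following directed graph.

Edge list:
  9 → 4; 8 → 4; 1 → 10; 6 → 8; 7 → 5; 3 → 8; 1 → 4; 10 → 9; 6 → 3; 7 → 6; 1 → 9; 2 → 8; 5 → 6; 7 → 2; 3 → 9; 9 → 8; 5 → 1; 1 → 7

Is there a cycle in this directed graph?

Yes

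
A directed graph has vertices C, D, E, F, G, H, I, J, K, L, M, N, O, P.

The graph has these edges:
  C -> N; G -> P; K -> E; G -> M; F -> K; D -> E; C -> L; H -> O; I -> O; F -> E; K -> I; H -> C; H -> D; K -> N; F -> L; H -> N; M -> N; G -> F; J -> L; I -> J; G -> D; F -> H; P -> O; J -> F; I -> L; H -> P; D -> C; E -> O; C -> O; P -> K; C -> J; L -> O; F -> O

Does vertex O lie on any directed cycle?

No

O lies on a cycle iff there is a path from O back to itself.
Exploring from O, it never reaches itself; equivalently, its strongly connected component is a singleton.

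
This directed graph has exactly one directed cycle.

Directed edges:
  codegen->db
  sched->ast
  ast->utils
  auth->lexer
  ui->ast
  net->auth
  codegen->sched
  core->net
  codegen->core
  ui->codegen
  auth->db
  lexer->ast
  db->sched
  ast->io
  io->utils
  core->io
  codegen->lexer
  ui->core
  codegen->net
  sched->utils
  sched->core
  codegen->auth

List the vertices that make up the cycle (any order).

db, net, auth, core, sched

DFS with gray/black marking from net:
net gray
  auth gray
    lexer gray
      ast gray
        utils gray
        utils black
        io gray
          io→utils: utils black — skip
        io black
      ast black
    lexer black
    db gray
      sched gray
        core gray
          core→io: io black — skip
          core→net: net is gray → back edge
Back edge closes the cycle net → auth → db → sched → core → net; its vertices are {db, net, auth, core, sched}.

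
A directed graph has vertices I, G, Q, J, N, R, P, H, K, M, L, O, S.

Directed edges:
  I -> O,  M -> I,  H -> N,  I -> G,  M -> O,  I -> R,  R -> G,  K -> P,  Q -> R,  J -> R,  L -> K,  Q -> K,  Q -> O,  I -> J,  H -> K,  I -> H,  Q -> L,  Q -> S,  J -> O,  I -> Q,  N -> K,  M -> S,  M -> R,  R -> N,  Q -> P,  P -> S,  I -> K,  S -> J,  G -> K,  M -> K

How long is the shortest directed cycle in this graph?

For each vertex v, BFS finds the shortest path from v back to v.
The shortest such closed walk is S → J → R → G → K → P → S, length 6.

6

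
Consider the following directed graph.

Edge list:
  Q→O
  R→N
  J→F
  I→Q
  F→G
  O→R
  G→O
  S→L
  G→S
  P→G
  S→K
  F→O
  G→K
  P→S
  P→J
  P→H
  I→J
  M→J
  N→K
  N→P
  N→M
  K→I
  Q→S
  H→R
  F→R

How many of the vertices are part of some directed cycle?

13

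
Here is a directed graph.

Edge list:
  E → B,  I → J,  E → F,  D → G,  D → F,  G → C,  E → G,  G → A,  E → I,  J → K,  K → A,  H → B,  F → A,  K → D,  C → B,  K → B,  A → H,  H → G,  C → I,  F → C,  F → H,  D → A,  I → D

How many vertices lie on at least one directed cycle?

9

A vertex is on a directed cycle iff it belongs to a strongly connected component of size ≥ 2 (or has a self-loop).
The vertices on cycles are {A, C, D, F, G, H, I, J, K} — 9 in total.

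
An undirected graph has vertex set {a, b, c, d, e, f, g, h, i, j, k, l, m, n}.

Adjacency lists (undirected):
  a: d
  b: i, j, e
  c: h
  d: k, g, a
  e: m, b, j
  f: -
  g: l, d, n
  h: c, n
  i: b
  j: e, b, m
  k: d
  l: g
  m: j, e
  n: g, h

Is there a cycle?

DFS, tracking each vertex's parent; an edge to a visited non-parent vertex closes a cycle.
Start from j:
visit j (parent –)
  visit e (parent j)
    visit m (parent e)
      m–j: j visited and ≠ parent → cycle
Cycle: j – e – m – j.

Yes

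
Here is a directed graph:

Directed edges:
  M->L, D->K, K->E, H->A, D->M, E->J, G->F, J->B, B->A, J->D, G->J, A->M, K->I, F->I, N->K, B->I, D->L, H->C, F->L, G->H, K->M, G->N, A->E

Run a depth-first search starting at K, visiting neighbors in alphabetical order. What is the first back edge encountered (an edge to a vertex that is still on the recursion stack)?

A→E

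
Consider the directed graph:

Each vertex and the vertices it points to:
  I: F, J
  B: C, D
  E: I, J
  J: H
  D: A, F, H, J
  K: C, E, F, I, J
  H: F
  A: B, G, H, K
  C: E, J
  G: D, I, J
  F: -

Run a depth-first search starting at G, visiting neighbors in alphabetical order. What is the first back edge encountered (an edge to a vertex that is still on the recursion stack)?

B→D

DFS from G (visiting neighbors in alphabetical order); mark gray on enter, black on exit:
G gray
  D gray
    A gray
      B gray
        C gray
          E gray
            I gray
              F gray
              F black
              J gray
                H gray
                  H→F: F black — skip
                H black
              J black
            I black
            E→J: J black — skip
          E black
          C→J: J black — skip
        C black
        B→D: D is gray → back edge
First back edge: B → D.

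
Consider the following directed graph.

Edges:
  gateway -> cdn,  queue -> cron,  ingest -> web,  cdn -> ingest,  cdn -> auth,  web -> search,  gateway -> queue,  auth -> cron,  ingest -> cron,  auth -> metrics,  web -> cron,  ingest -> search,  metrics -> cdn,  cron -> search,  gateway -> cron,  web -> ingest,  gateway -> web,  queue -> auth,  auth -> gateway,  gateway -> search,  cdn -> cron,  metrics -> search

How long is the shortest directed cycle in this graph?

For each vertex v, BFS finds the shortest path from v back to v.
The shortest such closed walk is ingest → web → ingest, length 2.

2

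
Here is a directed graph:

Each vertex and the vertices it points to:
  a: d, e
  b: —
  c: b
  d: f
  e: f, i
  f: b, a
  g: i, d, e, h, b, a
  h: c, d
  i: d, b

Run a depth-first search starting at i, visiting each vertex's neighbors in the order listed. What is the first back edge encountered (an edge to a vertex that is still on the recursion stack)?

a→d

DFS from i (visiting each vertex's neighbors in the order listed); mark gray on enter, black on exit:
i gray
  d gray
    f gray
      b gray
      b black
      a gray
        a→d: d is gray → back edge
First back edge: a → d.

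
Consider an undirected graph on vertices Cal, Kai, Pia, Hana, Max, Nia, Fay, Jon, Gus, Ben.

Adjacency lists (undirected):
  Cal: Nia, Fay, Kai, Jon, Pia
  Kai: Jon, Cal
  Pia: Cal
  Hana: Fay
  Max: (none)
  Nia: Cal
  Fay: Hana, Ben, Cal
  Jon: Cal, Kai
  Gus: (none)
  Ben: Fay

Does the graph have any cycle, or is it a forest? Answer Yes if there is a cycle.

Yes

DFS, tracking each vertex's parent; an edge to a visited non-parent vertex closes a cycle.
Start from Ben:
visit Ben (parent –)
  visit Fay (parent Ben)
    visit Hana (parent Fay)
      Hana–Fay: parent, skip
    Fay–Ben: parent, skip
    visit Cal (parent Fay)
      visit Nia (parent Cal)
        Nia–Cal: parent, skip
      Cal–Fay: parent, skip
      visit Kai (parent Cal)
        visit Jon (parent Kai)
          Jon–Cal: Cal visited and ≠ parent → cycle
Cycle: Cal – Kai – Jon – Cal.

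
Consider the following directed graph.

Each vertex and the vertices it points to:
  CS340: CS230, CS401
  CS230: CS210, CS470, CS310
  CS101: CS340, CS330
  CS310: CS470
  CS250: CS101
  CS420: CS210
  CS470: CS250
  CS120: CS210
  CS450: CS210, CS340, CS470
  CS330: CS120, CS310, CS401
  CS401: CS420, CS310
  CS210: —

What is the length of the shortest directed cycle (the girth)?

5

For each vertex v, BFS finds the shortest path from v back to v.
The shortest such closed walk is CS470 → CS250 → CS101 → CS330 → CS310 → CS470, length 5.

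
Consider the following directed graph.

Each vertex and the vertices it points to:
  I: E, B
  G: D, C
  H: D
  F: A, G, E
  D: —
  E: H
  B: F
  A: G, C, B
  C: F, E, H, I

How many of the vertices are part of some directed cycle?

6

A vertex is on a directed cycle iff it belongs to a strongly connected component of size ≥ 2 (or has a self-loop).
The vertices on cycles are {A, B, C, F, G, I} — 6 in total.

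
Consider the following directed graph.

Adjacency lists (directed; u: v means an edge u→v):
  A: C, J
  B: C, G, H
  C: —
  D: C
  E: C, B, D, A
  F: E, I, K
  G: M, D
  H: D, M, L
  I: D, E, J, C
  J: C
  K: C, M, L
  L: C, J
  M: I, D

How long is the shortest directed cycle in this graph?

5

For each vertex v, BFS finds the shortest path from v back to v.
The shortest such closed walk is E → B → H → M → I → E, length 5.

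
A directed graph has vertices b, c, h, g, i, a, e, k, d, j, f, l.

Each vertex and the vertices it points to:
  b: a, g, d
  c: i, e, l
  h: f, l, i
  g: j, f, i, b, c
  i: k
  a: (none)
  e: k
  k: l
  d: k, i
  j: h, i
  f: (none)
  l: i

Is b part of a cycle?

Yes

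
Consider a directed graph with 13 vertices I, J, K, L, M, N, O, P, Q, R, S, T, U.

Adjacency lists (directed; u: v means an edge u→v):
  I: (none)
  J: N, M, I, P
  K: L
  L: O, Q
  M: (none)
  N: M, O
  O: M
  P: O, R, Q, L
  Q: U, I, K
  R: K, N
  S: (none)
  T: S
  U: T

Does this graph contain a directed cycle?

Yes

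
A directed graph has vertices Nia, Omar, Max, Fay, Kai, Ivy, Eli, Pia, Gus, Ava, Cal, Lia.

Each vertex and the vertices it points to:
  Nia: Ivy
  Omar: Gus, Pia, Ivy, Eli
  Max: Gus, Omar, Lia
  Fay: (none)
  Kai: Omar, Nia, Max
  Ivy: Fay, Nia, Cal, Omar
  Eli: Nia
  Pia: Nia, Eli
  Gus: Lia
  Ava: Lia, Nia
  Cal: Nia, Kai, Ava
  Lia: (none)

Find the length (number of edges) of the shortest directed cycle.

2

For each vertex v, BFS finds the shortest path from v back to v.
The shortest such closed walk is Ivy → Omar → Ivy, length 2.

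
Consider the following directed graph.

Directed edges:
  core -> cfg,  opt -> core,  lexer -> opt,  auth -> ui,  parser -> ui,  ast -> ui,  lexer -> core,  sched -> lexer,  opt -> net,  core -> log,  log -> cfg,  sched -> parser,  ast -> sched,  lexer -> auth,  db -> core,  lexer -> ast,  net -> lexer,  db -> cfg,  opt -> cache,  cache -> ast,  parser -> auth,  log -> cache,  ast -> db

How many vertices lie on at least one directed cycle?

A vertex is on a directed cycle iff it belongs to a strongly connected component of size ≥ 2 (or has a self-loop).
The vertices on cycles are {db, ast, log, net, opt, core, cache, lexer, sched} — 9 in total.

9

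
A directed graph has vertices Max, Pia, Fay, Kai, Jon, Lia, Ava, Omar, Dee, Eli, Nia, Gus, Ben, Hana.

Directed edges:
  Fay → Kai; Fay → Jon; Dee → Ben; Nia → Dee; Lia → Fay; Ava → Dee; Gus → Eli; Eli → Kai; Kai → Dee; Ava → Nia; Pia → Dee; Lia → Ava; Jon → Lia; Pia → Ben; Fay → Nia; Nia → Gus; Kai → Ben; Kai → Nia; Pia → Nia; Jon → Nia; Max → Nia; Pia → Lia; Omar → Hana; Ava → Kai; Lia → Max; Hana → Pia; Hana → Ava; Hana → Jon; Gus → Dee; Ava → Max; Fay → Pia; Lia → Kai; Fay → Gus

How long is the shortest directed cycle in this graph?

3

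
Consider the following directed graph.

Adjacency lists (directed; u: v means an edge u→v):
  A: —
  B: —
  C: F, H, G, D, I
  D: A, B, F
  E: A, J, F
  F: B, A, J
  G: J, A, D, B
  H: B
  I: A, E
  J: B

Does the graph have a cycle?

No

DFS with white/gray/black marking, starting from J:
J gray
  B gray
  B black
J black
A gray
A black
C gray
  F gray
    F→B: B black — skip
    F→A: A black — skip
    F→J: J black — skip
  F black
  H gray
    H→B: B black — skip
  H black
  G gray
    G→J: J black — skip
    G→A: A black — skip
    D gray
      D→A: A black — skip
      D→B: B black — skip
      D→F: F black — skip
    D black
    G→B: B black — skip
  G black
  C→D: D black — skip
  I gray
    I→A: A black — skip
    E gray
      E→A: A black — skip
      E→J: J black — skip
      E→F: F black — skip
    E black
  I black
C black
Every edge goes to a white or black vertex — no back edge, so the graph is acyclic.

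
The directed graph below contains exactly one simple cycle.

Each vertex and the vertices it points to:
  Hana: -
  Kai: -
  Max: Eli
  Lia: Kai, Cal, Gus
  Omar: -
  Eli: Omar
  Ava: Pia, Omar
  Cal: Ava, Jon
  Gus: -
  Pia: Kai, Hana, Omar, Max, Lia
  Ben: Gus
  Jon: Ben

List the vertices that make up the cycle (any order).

DFS with gray/black marking from Pia:
Pia gray
  Kai gray
  Kai black
  Hana gray
  Hana black
  Omar gray
  Omar black
  Max gray
    Eli gray
      Eli→Omar: Omar black — skip
    Eli black
  Max black
  Lia gray
    Lia→Kai: Kai black — skip
    Cal gray
      Ava gray
        Ava→Pia: Pia is gray → back edge
Back edge closes the cycle Pia → Lia → Cal → Ava → Pia; its vertices are {Ava, Cal, Lia, Pia}.

Ava, Cal, Lia, Pia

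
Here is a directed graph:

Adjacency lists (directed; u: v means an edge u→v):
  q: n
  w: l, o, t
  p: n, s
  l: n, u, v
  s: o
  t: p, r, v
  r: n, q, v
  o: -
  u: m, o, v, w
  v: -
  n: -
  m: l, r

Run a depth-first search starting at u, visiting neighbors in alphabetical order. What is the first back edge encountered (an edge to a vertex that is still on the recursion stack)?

l→u

DFS from u (visiting neighbors in alphabetical order); mark gray on enter, black on exit:
u gray
  m gray
    l gray
      n gray
      n black
      l→u: u is gray → back edge
First back edge: l → u.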